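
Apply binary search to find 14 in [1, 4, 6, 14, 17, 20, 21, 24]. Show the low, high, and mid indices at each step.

Binary search for 14 in [1, 4, 6, 14, 17, 20, 21, 24]:

lo=0, hi=7, mid=3, arr[mid]=14 -> Found target at index 3!

Binary search finds 14 at index 3 after 1 comparisons. The search repeatedly halves the search space by comparing with the middle element.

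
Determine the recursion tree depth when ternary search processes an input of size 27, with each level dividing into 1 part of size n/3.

For divide and conquer with division factor 3:

Problem sizes at each level:
Level 0: 27
Level 1: 9
Level 2: 3
Level 3: 1

The root is level 0 and the size-1 base case is level 3 (the tree spans levels 0 through 3, i.e. 4 levels counting the root), so the depth is the number of divisions: log_3(27) = 3

The recursion tree depth is log_3(27) = 3. At each level, the problem size is divided by 3, so it takes 3 divisions to reduce to a base case of size 1. The algorithm makes 1 recursive call at each level.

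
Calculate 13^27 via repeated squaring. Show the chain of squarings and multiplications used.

Computing 13^27 by squaring (build up from 13^1; each line after the first costs one multiplication):

13^1 = 13
13^2 = (13^1)^2 = 13^2 = 169
13^3 = 13 * 13^2 = 13 * 169 = 2197
13^6 = (13^3)^2 = 2197^2 = 4826809
13^12 = (13^6)^2 = 4826809^2 = 23298085122481
13^13 = 13 * 13^12 = 13 * 23298085122481 = 302875106592253
13^26 = (13^13)^2 = 302875106592253^2 = 91733330193268616658399616009
13^27 = 13 * 13^26 = 13 * 91733330193268616658399616009 = 1192533292512492016559195008117

Result: 1192533292512492016559195008117
Multiplications needed: 7 (7 lines after 13^1)

13^27 = 1192533292512492016559195008117. Using exponentiation by squaring, this requires 7 multiplications. The key idea: if the exponent is even, square the half-power; if odd, multiply by the base once.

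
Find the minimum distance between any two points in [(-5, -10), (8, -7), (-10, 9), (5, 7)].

Computing all pairwise distances among 4 points:

d((-5, -10), (8, -7)) = 13.3417 <-- minimum
d((-5, -10), (-10, 9)) = 19.6469
d((-5, -10), (5, 7)) = 19.7231
d((8, -7), (-10, 9)) = 24.0832
d((8, -7), (5, 7)) = 14.3178
d((-10, 9), (5, 7)) = 15.1327

Closest pair: (-5, -10) and (8, -7) with distance 13.3417

The closest pair is (-5, -10) and (8, -7) with Euclidean distance 13.3417. For 4 points, brute-force pairwise comparison is shown above. For large n, the divide-and-conquer algorithm (sort by x, recurse on halves, check the dividing strip) achieves O(n log n).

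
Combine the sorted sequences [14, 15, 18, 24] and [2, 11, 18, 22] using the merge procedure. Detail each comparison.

Merging process:

Compare 14 vs 2: take 2 from right. Merged: [2]
Compare 14 vs 11: take 11 from right. Merged: [2, 11]
Compare 14 vs 18: take 14 from left. Merged: [2, 11, 14]
Compare 15 vs 18: take 15 from left. Merged: [2, 11, 14, 15]
Compare 18 vs 18: take 18 from left. Merged: [2, 11, 14, 15, 18]
Compare 24 vs 18: take 18 from right. Merged: [2, 11, 14, 15, 18, 18]
Compare 24 vs 22: take 22 from right. Merged: [2, 11, 14, 15, 18, 18, 22]
Append remaining from left: [24]. Merged: [2, 11, 14, 15, 18, 18, 22, 24]

Final merged array: [2, 11, 14, 15, 18, 18, 22, 24]
Total comparisons: 7

The merged array is [2, 11, 14, 15, 18, 18, 22, 24], requiring 7 comparisons. The merge step runs in O(n) time where n is the total number of elements.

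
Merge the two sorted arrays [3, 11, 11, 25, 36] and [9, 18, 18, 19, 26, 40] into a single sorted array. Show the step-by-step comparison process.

Merging process:

Compare 3 vs 9: take 3 from left. Merged: [3]
Compare 11 vs 9: take 9 from right. Merged: [3, 9]
Compare 11 vs 18: take 11 from left. Merged: [3, 9, 11]
Compare 11 vs 18: take 11 from left. Merged: [3, 9, 11, 11]
Compare 25 vs 18: take 18 from right. Merged: [3, 9, 11, 11, 18]
Compare 25 vs 18: take 18 from right. Merged: [3, 9, 11, 11, 18, 18]
Compare 25 vs 19: take 19 from right. Merged: [3, 9, 11, 11, 18, 18, 19]
Compare 25 vs 26: take 25 from left. Merged: [3, 9, 11, 11, 18, 18, 19, 25]
Compare 36 vs 26: take 26 from right. Merged: [3, 9, 11, 11, 18, 18, 19, 25, 26]
Compare 36 vs 40: take 36 from left. Merged: [3, 9, 11, 11, 18, 18, 19, 25, 26, 36]
Append remaining from right: [40]. Merged: [3, 9, 11, 11, 18, 18, 19, 25, 26, 36, 40]

Final merged array: [3, 9, 11, 11, 18, 18, 19, 25, 26, 36, 40]
Total comparisons: 10

The merged array is [3, 9, 11, 11, 18, 18, 19, 25, 26, 36, 40], requiring 10 comparisons. The merge step runs in O(n) time where n is the total number of elements.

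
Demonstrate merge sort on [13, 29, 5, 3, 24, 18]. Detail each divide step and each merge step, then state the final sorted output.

Merge sort trace:

Split: [13, 29, 5, 3, 24, 18] -> [13, 29, 5] and [3, 24, 18]
  Split: [13, 29, 5] -> [13] and [29, 5]
    Split: [29, 5] -> [29] and [5]
    Merge: [29] + [5] -> [5, 29]
  Merge: [13] + [5, 29] -> [5, 13, 29]
  Split: [3, 24, 18] -> [3] and [24, 18]
    Split: [24, 18] -> [24] and [18]
    Merge: [24] + [18] -> [18, 24]
  Merge: [3] + [18, 24] -> [3, 18, 24]
Merge: [5, 13, 29] + [3, 18, 24] -> [3, 5, 13, 18, 24, 29]

Final sorted array: [3, 5, 13, 18, 24, 29]

The merge sort proceeds by recursively splitting the array and merging sorted halves.
After all merges, the sorted array is [3, 5, 13, 18, 24, 29].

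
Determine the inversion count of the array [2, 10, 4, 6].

Finding inversions in [2, 10, 4, 6]:

(1, 2): arr[1]=10 > arr[2]=4
(1, 3): arr[1]=10 > arr[3]=6

Total inversions: 2

The array has 2 inversion(s): (1,2), (1,3). Each pair (i,j) satisfies i < j and arr[i] > arr[j].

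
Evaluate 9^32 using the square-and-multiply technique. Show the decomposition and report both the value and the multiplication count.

Computing 9^32 by squaring (build up from 9^1; each line after the first costs one multiplication):

9^1 = 9
9^2 = (9^1)^2 = 9^2 = 81
9^4 = (9^2)^2 = 81^2 = 6561
9^8 = (9^4)^2 = 6561^2 = 43046721
9^16 = (9^8)^2 = 43046721^2 = 1853020188851841
9^32 = (9^16)^2 = 1853020188851841^2 = 3433683820292512484657849089281

Result: 3433683820292512484657849089281
Multiplications needed: 5 (5 lines after 9^1)

9^32 = 3433683820292512484657849089281. Using exponentiation by squaring, this requires 5 multiplications. The key idea: if the exponent is even, square the half-power; if odd, multiply by the base once.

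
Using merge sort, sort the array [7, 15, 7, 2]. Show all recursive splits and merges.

Merge sort trace:

Split: [7, 15, 7, 2] -> [7, 15] and [7, 2]
  Split: [7, 15] -> [7] and [15]
  Merge: [7] + [15] -> [7, 15]
  Split: [7, 2] -> [7] and [2]
  Merge: [7] + [2] -> [2, 7]
Merge: [7, 15] + [2, 7] -> [2, 7, 7, 15]

Final sorted array: [2, 7, 7, 15]

The merge sort proceeds by recursively splitting the array and merging sorted halves.
After all merges, the sorted array is [2, 7, 7, 15].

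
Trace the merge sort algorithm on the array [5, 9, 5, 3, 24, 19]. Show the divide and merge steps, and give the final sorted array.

Merge sort trace:

Split: [5, 9, 5, 3, 24, 19] -> [5, 9, 5] and [3, 24, 19]
  Split: [5, 9, 5] -> [5] and [9, 5]
    Split: [9, 5] -> [9] and [5]
    Merge: [9] + [5] -> [5, 9]
  Merge: [5] + [5, 9] -> [5, 5, 9]
  Split: [3, 24, 19] -> [3] and [24, 19]
    Split: [24, 19] -> [24] and [19]
    Merge: [24] + [19] -> [19, 24]
  Merge: [3] + [19, 24] -> [3, 19, 24]
Merge: [5, 5, 9] + [3, 19, 24] -> [3, 5, 5, 9, 19, 24]

Final sorted array: [3, 5, 5, 9, 19, 24]

The merge sort proceeds by recursively splitting the array and merging sorted halves.
After all merges, the sorted array is [3, 5, 5, 9, 19, 24].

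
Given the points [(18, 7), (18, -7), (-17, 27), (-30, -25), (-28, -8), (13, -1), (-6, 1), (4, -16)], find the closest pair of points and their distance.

Computing all pairwise distances among 8 points:

d((18, 7), (18, -7)) = 14.0
d((18, 7), (-17, 27)) = 40.3113
d((18, 7), (-30, -25)) = 57.6888
d((18, 7), (-28, -8)) = 48.3839
d((18, 7), (13, -1)) = 9.434
d((18, 7), (-6, 1)) = 24.7386
d((18, 7), (4, -16)) = 26.9258
d((18, -7), (-17, 27)) = 48.7955
d((18, -7), (-30, -25)) = 51.264
d((18, -7), (-28, -8)) = 46.0109
d((18, -7), (13, -1)) = 7.8102 <-- minimum
d((18, -7), (-6, 1)) = 25.2982
d((18, -7), (4, -16)) = 16.6433
d((-17, 27), (-30, -25)) = 53.6004
d((-17, 27), (-28, -8)) = 36.6879
d((-17, 27), (13, -1)) = 41.0366
d((-17, 27), (-6, 1)) = 28.2312
d((-17, 27), (4, -16)) = 47.8539
d((-30, -25), (-28, -8)) = 17.1172
d((-30, -25), (13, -1)) = 49.2443
d((-30, -25), (-6, 1)) = 35.3836
d((-30, -25), (4, -16)) = 35.171
d((-28, -8), (13, -1)) = 41.5933
d((-28, -8), (-6, 1)) = 23.7697
d((-28, -8), (4, -16)) = 32.9848
d((13, -1), (-6, 1)) = 19.105
d((13, -1), (4, -16)) = 17.4929
d((-6, 1), (4, -16)) = 19.7231

Closest pair: (18, -7) and (13, -1) with distance 7.8102

The closest pair is (18, -7) and (13, -1) with Euclidean distance 7.8102. For 8 points, brute-force pairwise comparison is shown above. For large n, the divide-and-conquer algorithm (sort by x, recurse on halves, check the dividing strip) achieves O(n log n).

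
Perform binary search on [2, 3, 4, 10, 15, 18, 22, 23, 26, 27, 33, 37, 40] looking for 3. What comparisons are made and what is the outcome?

Binary search for 3 in [2, 3, 4, 10, 15, 18, 22, 23, 26, 27, 33, 37, 40]:

lo=0, hi=12, mid=6, arr[mid]=22 -> 22 > 3, search left half
lo=0, hi=5, mid=2, arr[mid]=4 -> 4 > 3, search left half
lo=0, hi=1, mid=0, arr[mid]=2 -> 2 < 3, search right half
lo=1, hi=1, mid=1, arr[mid]=3 -> Found target at index 1!

Binary search finds 3 at index 1 after 4 comparisons. The search repeatedly halves the search space by comparing with the middle element.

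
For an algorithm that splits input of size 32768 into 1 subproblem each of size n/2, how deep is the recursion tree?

For divide and conquer with division factor 2:

Problem sizes at each level:
Level 0: 32768
Level 1: 16384
Level 2: 8192
Level 3: 4096
Level 4: 2048
Level 5: 1024
Level 6: 512
Level 7: 256
Level 8: 128
Level 9: 64
Level 10: 32
Level 11: 16
Level 12: 8
Level 13: 4
Level 14: 2
Level 15: 1

The root is level 0 and the size-1 base case is level 15 (the tree spans levels 0 through 15, i.e. 16 levels counting the root), so the depth is the number of divisions: log_2(32768) = 15

The recursion tree depth is log_2(32768) = 15. At each level, the problem size is divided by 2, so it takes 15 divisions to reduce to a base case of size 1. The algorithm makes 1 recursive call at each level.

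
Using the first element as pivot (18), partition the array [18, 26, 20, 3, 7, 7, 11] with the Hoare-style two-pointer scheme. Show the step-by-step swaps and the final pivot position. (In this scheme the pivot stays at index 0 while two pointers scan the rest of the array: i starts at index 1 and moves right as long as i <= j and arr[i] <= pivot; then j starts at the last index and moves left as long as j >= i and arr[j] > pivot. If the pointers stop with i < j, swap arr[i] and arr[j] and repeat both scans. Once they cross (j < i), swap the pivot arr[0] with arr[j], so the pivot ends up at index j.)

Hoare-style two-pointer partition with pivot = 18:

Initial array: [18, 26, 20, 3, 7, 7, 11]

Pointers start at i = 1, j = 6.
i stops at index 1 (arr[1]=26 > 18), j stops at index 6 (arr[6]=11 <= 18): swap arr[1] and arr[6], array becomes [18, 11, 20, 3, 7, 7, 26]
i stops at index 2 (arr[2]=20 > 18), j stops at index 5 (arr[5]=7 <= 18): swap arr[2] and arr[5], array becomes [18, 11, 7, 3, 7, 20, 26]
i ends at 5, j ends at 4: the pointers have crossed (j < i), so scanning stops.

Swap pivot arr[0] with arr[4] to place pivot at position 4: [7, 11, 7, 3, 18, 20, 26]
Pivot position: 4

After partitioning with pivot 18, the array becomes [7, 11, 7, 3, 18, 20, 26]. The pivot is placed at index 4. All elements to the left of the pivot are <= 18, and all elements to the right are > 18.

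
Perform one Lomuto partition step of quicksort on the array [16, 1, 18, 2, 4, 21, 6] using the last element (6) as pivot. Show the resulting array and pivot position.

Lomuto partition with pivot = 6:

Initial array: [16, 1, 18, 2, 4, 21, 6]

arr[0]=16 > 6: no swap
arr[1]=1 <= 6: swap with position 0, array becomes [1, 16, 18, 2, 4, 21, 6]
arr[2]=18 > 6: no swap
arr[3]=2 <= 6: swap with position 1, array becomes [1, 2, 18, 16, 4, 21, 6]
arr[4]=4 <= 6: swap with position 2, array becomes [1, 2, 4, 16, 18, 21, 6]
arr[5]=21 > 6: no swap

Place pivot at position 3: [1, 2, 4, 6, 18, 21, 16]
Pivot position: 3

After partitioning with pivot 6, the array becomes [1, 2, 4, 6, 18, 21, 16]. The pivot is placed at index 3. All elements to the left of the pivot are <= 6, and all elements to the right are > 6.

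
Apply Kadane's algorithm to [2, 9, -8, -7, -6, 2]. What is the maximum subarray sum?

Using Kadane's algorithm on [2, 9, -8, -7, -6, 2]:

Scanning through the array:
Position 1 (value 9): max_ending_here = 11, max_so_far = 11
Position 2 (value -8): max_ending_here = 3, max_so_far = 11
Position 3 (value -7): max_ending_here = -4, max_so_far = 11
Position 4 (value -6): max_ending_here = -6, max_so_far = 11
Position 5 (value 2): max_ending_here = 2, max_so_far = 11

Maximum subarray: [2, 9]
Maximum sum: 11

The maximum subarray is [2, 9] with sum 11. This subarray runs from index 0 to index 1.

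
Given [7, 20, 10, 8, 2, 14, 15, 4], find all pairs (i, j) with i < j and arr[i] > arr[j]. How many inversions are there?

Finding inversions in [7, 20, 10, 8, 2, 14, 15, 4]:

(0, 4): arr[0]=7 > arr[4]=2
(0, 7): arr[0]=7 > arr[7]=4
(1, 2): arr[1]=20 > arr[2]=10
(1, 3): arr[1]=20 > arr[3]=8
(1, 4): arr[1]=20 > arr[4]=2
(1, 5): arr[1]=20 > arr[5]=14
(1, 6): arr[1]=20 > arr[6]=15
(1, 7): arr[1]=20 > arr[7]=4
(2, 3): arr[2]=10 > arr[3]=8
(2, 4): arr[2]=10 > arr[4]=2
(2, 7): arr[2]=10 > arr[7]=4
(3, 4): arr[3]=8 > arr[4]=2
(3, 7): arr[3]=8 > arr[7]=4
(5, 7): arr[5]=14 > arr[7]=4
(6, 7): arr[6]=15 > arr[7]=4

Total inversions: 15

The array has 15 inversion(s): (0,4), (0,7), (1,2), (1,3), (1,4), (1,5), (1,6), (1,7), (2,3), (2,4), (2,7), (3,4), (3,7), (5,7), (6,7). Each pair (i,j) satisfies i < j and arr[i] > arr[j].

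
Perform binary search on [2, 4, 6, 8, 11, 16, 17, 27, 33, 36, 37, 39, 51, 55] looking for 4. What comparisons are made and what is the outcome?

Binary search for 4 in [2, 4, 6, 8, 11, 16, 17, 27, 33, 36, 37, 39, 51, 55]:

lo=0, hi=13, mid=6, arr[mid]=17 -> 17 > 4, search left half
lo=0, hi=5, mid=2, arr[mid]=6 -> 6 > 4, search left half
lo=0, hi=1, mid=0, arr[mid]=2 -> 2 < 4, search right half
lo=1, hi=1, mid=1, arr[mid]=4 -> Found target at index 1!

Binary search finds 4 at index 1 after 4 comparisons. The search repeatedly halves the search space by comparing with the middle element.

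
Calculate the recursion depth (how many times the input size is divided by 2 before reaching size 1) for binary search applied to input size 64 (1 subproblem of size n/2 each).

For divide and conquer with division factor 2:

Problem sizes at each level:
Level 0: 64
Level 1: 32
Level 2: 16
Level 3: 8
Level 4: 4
Level 5: 2
Level 6: 1

The root is level 0 and the size-1 base case is level 6 (the tree spans levels 0 through 6, i.e. 7 levels counting the root), so the depth is the number of divisions: log_2(64) = 6

The recursion tree depth is log_2(64) = 6. At each level, the problem size is divided by 2, so it takes 6 divisions to reduce to a base case of size 1. The algorithm makes 1 recursive call at each level.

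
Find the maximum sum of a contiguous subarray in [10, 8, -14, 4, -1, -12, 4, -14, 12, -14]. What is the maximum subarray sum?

Using Kadane's algorithm on [10, 8, -14, 4, -1, -12, 4, -14, 12, -14]:

Scanning through the array:
Position 1 (value 8): max_ending_here = 18, max_so_far = 18
Position 2 (value -14): max_ending_here = 4, max_so_far = 18
Position 3 (value 4): max_ending_here = 8, max_so_far = 18
Position 4 (value -1): max_ending_here = 7, max_so_far = 18
Position 5 (value -12): max_ending_here = -5, max_so_far = 18
Position 6 (value 4): max_ending_here = 4, max_so_far = 18
Position 7 (value -14): max_ending_here = -10, max_so_far = 18
Position 8 (value 12): max_ending_here = 12, max_so_far = 18
Position 9 (value -14): max_ending_here = -2, max_so_far = 18

Maximum subarray: [10, 8]
Maximum sum: 18

The maximum subarray is [10, 8] with sum 18. This subarray runs from index 0 to index 1.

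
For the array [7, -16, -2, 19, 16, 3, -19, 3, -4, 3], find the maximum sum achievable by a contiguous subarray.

Using Kadane's algorithm on [7, -16, -2, 19, 16, 3, -19, 3, -4, 3]:

Scanning through the array:
Position 1 (value -16): max_ending_here = -9, max_so_far = 7
Position 2 (value -2): max_ending_here = -2, max_so_far = 7
Position 3 (value 19): max_ending_here = 19, max_so_far = 19
Position 4 (value 16): max_ending_here = 35, max_so_far = 35
Position 5 (value 3): max_ending_here = 38, max_so_far = 38
Position 6 (value -19): max_ending_here = 19, max_so_far = 38
Position 7 (value 3): max_ending_here = 22, max_so_far = 38
Position 8 (value -4): max_ending_here = 18, max_so_far = 38
Position 9 (value 3): max_ending_here = 21, max_so_far = 38

Maximum subarray: [19, 16, 3]
Maximum sum: 38

The maximum subarray is [19, 16, 3] with sum 38. This subarray runs from index 3 to index 5.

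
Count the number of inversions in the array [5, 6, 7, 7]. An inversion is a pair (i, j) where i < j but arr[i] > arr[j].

Finding inversions in [5, 6, 7, 7]:


Total inversions: 0

The array has 0 inversions. It is already sorted.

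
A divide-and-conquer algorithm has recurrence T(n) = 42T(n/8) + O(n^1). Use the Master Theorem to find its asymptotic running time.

Master Theorem for T(n) = 42T(n/8) + O(n^1):

a = 42, b = 8, c = 1
log_b(a) = log_8(42) = 1.7974

Case 1: c = 1 < log_8(42) = 1.7974
T(n) = O(n^(log_8 42))

For T(n) = 42T(n/8) + O(n^1): log_8(42) = 1.7974. This is Case 1 of the Master Theorem (c < log_b(a), work dominated by leaves), giving O(n^(log_8 42)).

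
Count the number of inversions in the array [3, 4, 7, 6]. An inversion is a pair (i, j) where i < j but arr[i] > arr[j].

Finding inversions in [3, 4, 7, 6]:

(2, 3): arr[2]=7 > arr[3]=6

Total inversions: 1

The array has 1 inversion(s): (2,3). Each pair (i,j) satisfies i < j and arr[i] > arr[j].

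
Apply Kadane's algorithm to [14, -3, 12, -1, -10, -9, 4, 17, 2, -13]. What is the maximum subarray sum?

Using Kadane's algorithm on [14, -3, 12, -1, -10, -9, 4, 17, 2, -13]:

Scanning through the array:
Position 1 (value -3): max_ending_here = 11, max_so_far = 14
Position 2 (value 12): max_ending_here = 23, max_so_far = 23
Position 3 (value -1): max_ending_here = 22, max_so_far = 23
Position 4 (value -10): max_ending_here = 12, max_so_far = 23
Position 5 (value -9): max_ending_here = 3, max_so_far = 23
Position 6 (value 4): max_ending_here = 7, max_so_far = 23
Position 7 (value 17): max_ending_here = 24, max_so_far = 24
Position 8 (value 2): max_ending_here = 26, max_so_far = 26
Position 9 (value -13): max_ending_here = 13, max_so_far = 26

Maximum subarray: [14, -3, 12, -1, -10, -9, 4, 17, 2]
Maximum sum: 26

The maximum subarray is [14, -3, 12, -1, -10, -9, 4, 17, 2] with sum 26. This subarray runs from index 0 to index 8.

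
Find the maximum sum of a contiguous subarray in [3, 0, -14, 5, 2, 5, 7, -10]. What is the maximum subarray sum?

Using Kadane's algorithm on [3, 0, -14, 5, 2, 5, 7, -10]:

Scanning through the array:
Position 1 (value 0): max_ending_here = 3, max_so_far = 3
Position 2 (value -14): max_ending_here = -11, max_so_far = 3
Position 3 (value 5): max_ending_here = 5, max_so_far = 5
Position 4 (value 2): max_ending_here = 7, max_so_far = 7
Position 5 (value 5): max_ending_here = 12, max_so_far = 12
Position 6 (value 7): max_ending_here = 19, max_so_far = 19
Position 7 (value -10): max_ending_here = 9, max_so_far = 19

Maximum subarray: [5, 2, 5, 7]
Maximum sum: 19

The maximum subarray is [5, 2, 5, 7] with sum 19. This subarray runs from index 3 to index 6.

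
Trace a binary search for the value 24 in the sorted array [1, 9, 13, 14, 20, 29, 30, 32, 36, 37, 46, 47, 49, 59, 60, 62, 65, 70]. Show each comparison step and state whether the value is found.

Binary search for 24 in [1, 9, 13, 14, 20, 29, 30, 32, 36, 37, 46, 47, 49, 59, 60, 62, 65, 70]:

lo=0, hi=17, mid=8, arr[mid]=36 -> 36 > 24, search left half
lo=0, hi=7, mid=3, arr[mid]=14 -> 14 < 24, search right half
lo=4, hi=7, mid=5, arr[mid]=29 -> 29 > 24, search left half
lo=4, hi=4, mid=4, arr[mid]=20 -> 20 < 24, search right half
lo=5 > hi=4, target 24 not found

Binary search determines that 24 is not in the array after 4 comparisons. The search space was exhausted without finding the target.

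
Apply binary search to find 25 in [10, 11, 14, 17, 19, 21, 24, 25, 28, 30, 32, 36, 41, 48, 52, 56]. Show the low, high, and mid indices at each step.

Binary search for 25 in [10, 11, 14, 17, 19, 21, 24, 25, 28, 30, 32, 36, 41, 48, 52, 56]:

lo=0, hi=15, mid=7, arr[mid]=25 -> Found target at index 7!

Binary search finds 25 at index 7 after 1 comparisons. The search repeatedly halves the search space by comparing with the middle element.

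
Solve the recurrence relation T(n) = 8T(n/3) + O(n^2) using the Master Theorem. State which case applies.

Master Theorem for T(n) = 8T(n/3) + O(n^2):

a = 8, b = 3, c = 2
log_b(a) = log_3(8) = 1.8928

Case 3: c = 2 > log_3(8) = 1.8928
T(n) = O(n^2) = O(n^2)

For T(n) = 8T(n/3) + O(n^2): log_3(8) = 1.8928. This is Case 3 of the Master Theorem (c > log_b(a), work dominated by root), giving O(n^2).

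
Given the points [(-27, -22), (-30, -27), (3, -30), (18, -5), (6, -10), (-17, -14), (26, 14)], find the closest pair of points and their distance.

Computing all pairwise distances among 7 points:

d((-27, -22), (-30, -27)) = 5.831 <-- minimum
d((-27, -22), (3, -30)) = 31.0483
d((-27, -22), (18, -5)) = 48.1041
d((-27, -22), (6, -10)) = 35.1141
d((-27, -22), (-17, -14)) = 12.8062
d((-27, -22), (26, 14)) = 64.0703
d((-30, -27), (3, -30)) = 33.1361
d((-30, -27), (18, -5)) = 52.8015
d((-30, -27), (6, -10)) = 39.8121
d((-30, -27), (-17, -14)) = 18.3848
d((-30, -27), (26, 14)) = 69.4046
d((3, -30), (18, -5)) = 29.1548
d((3, -30), (6, -10)) = 20.2237
d((3, -30), (-17, -14)) = 25.6125
d((3, -30), (26, 14)) = 49.6488
d((18, -5), (6, -10)) = 13.0
d((18, -5), (-17, -14)) = 36.1386
d((18, -5), (26, 14)) = 20.6155
d((6, -10), (-17, -14)) = 23.3452
d((6, -10), (26, 14)) = 31.241
d((-17, -14), (26, 14)) = 51.3128

Closest pair: (-27, -22) and (-30, -27) with distance 5.831

The closest pair is (-27, -22) and (-30, -27) with Euclidean distance 5.831. For 7 points, brute-force pairwise comparison is shown above. For large n, the divide-and-conquer algorithm (sort by x, recurse on halves, check the dividing strip) achieves O(n log n).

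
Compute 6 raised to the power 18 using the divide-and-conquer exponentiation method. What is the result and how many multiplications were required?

Computing 6^18 by squaring (build up from 6^1; each line after the first costs one multiplication):

6^1 = 6
6^2 = (6^1)^2 = 6^2 = 36
6^4 = (6^2)^2 = 36^2 = 1296
6^8 = (6^4)^2 = 1296^2 = 1679616
6^9 = 6 * 6^8 = 6 * 1679616 = 10077696
6^18 = (6^9)^2 = 10077696^2 = 101559956668416

Result: 101559956668416
Multiplications needed: 5 (5 lines after 6^1)

6^18 = 101559956668416. Using exponentiation by squaring, this requires 5 multiplications. The key idea: if the exponent is even, square the half-power; if odd, multiply by the base once.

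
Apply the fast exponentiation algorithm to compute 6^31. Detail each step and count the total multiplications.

Computing 6^31 by squaring (build up from 6^1; each line after the first costs one multiplication):

6^1 = 6
6^2 = (6^1)^2 = 6^2 = 36
6^3 = 6 * 6^2 = 6 * 36 = 216
6^6 = (6^3)^2 = 216^2 = 46656
6^7 = 6 * 6^6 = 6 * 46656 = 279936
6^14 = (6^7)^2 = 279936^2 = 78364164096
6^15 = 6 * 6^14 = 6 * 78364164096 = 470184984576
6^30 = (6^15)^2 = 470184984576^2 = 221073919720733357899776
6^31 = 6 * 6^30 = 6 * 221073919720733357899776 = 1326443518324400147398656

Result: 1326443518324400147398656
Multiplications needed: 8 (8 lines after 6^1)

6^31 = 1326443518324400147398656. Using exponentiation by squaring, this requires 8 multiplications. The key idea: if the exponent is even, square the half-power; if odd, multiply by the base once.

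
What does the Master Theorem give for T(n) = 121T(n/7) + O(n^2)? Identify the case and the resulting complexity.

Master Theorem for T(n) = 121T(n/7) + O(n^2):

a = 121, b = 7, c = 2
log_b(a) = log_7(121) = 2.4645

Case 1: c = 2 < log_7(121) = 2.4645
T(n) = O(n^(log_7 121))

For T(n) = 121T(n/7) + O(n^2): log_7(121) = 2.4645. This is Case 1 of the Master Theorem (c < log_b(a), work dominated by leaves), giving O(n^(log_7 121)).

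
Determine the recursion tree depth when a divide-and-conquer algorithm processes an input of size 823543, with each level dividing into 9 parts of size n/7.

For divide and conquer with division factor 7:

Problem sizes at each level:
Level 0: 823543
Level 1: 117649
Level 2: 16807
Level 3: 2401
Level 4: 343
Level 5: 49
Level 6: 7
Level 7: 1

The root is level 0 and the size-1 base case is level 7 (the tree spans levels 0 through 7, i.e. 8 levels counting the root), so the depth is the number of divisions: log_7(823543) = 7

The recursion tree depth is log_7(823543) = 7. At each level, the problem size is divided by 7, so it takes 7 divisions to reduce to a base case of size 1. The algorithm makes 9 recursive calls at each level.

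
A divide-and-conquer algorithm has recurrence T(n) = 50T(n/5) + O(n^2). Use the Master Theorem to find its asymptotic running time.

Master Theorem for T(n) = 50T(n/5) + O(n^2):

a = 50, b = 5, c = 2
log_b(a) = log_5(50) = 2.4307

Case 1: c = 2 < log_5(50) = 2.4307
T(n) = O(n^(log_5 50))

For T(n) = 50T(n/5) + O(n^2): log_5(50) = 2.4307. This is Case 1 of the Master Theorem (c < log_b(a), work dominated by leaves), giving O(n^(log_5 50)).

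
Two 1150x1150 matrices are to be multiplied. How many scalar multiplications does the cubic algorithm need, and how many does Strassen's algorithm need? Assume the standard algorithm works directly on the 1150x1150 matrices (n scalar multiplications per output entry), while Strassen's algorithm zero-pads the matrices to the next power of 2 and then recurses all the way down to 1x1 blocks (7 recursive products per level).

Matrix multiplication for 1150x1150 matrices:

Strassen's algorithm requires power-of-2 dimensions. Pad 1150x1150 to 2048x2048 (next power of 2).

Standard algorithm: 1150^3 = 1520875000 multiplications
Strassen's algorithm: 7^(log2(2048)) = 7^11 = 1977326743 multiplications
Difference: 1520875000 - 1977326743 = -456451743 (Strassen uses MORE here due to padding overhead — for small or just-over-power-of-2 n, padding can outweigh the per-level savings)

Standard: 1520875000 multiplications (1150^3). Strassen: 1977326743 multiplications (7^11, after padding to 2048x2048). Strassen reduces 8 recursive multiplications to 7 at each level.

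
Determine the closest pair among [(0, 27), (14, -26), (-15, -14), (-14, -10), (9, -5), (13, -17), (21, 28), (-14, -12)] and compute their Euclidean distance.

Computing all pairwise distances among 8 points:

d((0, 27), (14, -26)) = 54.8179
d((0, 27), (-15, -14)) = 43.6578
d((0, 27), (-14, -10)) = 39.5601
d((0, 27), (9, -5)) = 33.2415
d((0, 27), (13, -17)) = 45.8803
d((0, 27), (21, 28)) = 21.0238
d((0, 27), (-14, -12)) = 41.4367
d((14, -26), (-15, -14)) = 31.3847
d((14, -26), (-14, -10)) = 32.249
d((14, -26), (9, -5)) = 21.587
d((14, -26), (13, -17)) = 9.0554
d((14, -26), (21, 28)) = 54.4518
d((14, -26), (-14, -12)) = 31.305
d((-15, -14), (-14, -10)) = 4.1231
d((-15, -14), (9, -5)) = 25.632
d((-15, -14), (13, -17)) = 28.1603
d((-15, -14), (21, 28)) = 55.3173
d((-15, -14), (-14, -12)) = 2.2361
d((-14, -10), (9, -5)) = 23.5372
d((-14, -10), (13, -17)) = 27.8927
d((-14, -10), (21, 28)) = 51.6624
d((-14, -10), (-14, -12)) = 2.0 <-- minimum
d((9, -5), (13, -17)) = 12.6491
d((9, -5), (21, 28)) = 35.1141
d((9, -5), (-14, -12)) = 24.0416
d((13, -17), (21, 28)) = 45.7056
d((13, -17), (-14, -12)) = 27.4591
d((21, 28), (-14, -12)) = 53.1507

Closest pair: (-14, -10) and (-14, -12) with distance 2.0

The closest pair is (-14, -10) and (-14, -12) with Euclidean distance 2.0. For 8 points, brute-force pairwise comparison is shown above. For large n, the divide-and-conquer algorithm (sort by x, recurse on halves, check the dividing strip) achieves O(n log n).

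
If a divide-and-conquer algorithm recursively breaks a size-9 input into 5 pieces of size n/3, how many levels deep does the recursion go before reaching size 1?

For divide and conquer with division factor 3:

Problem sizes at each level:
Level 0: 9
Level 1: 3
Level 2: 1

The root is level 0 and the size-1 base case is level 2 (the tree spans levels 0 through 2, i.e. 3 levels counting the root), so the depth is the number of divisions: log_3(9) = 2

The recursion tree depth is log_3(9) = 2. At each level, the problem size is divided by 3, so it takes 2 divisions to reduce to a base case of size 1. The algorithm makes 5 recursive calls at each level.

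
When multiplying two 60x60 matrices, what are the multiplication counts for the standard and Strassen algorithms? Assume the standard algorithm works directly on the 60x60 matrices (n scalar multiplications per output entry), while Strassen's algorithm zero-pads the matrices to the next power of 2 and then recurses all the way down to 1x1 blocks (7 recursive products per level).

Matrix multiplication for 60x60 matrices:

Strassen's algorithm requires power-of-2 dimensions. Pad 60x60 to 64x64 (next power of 2).

Standard algorithm: 60^3 = 216000 multiplications
Strassen's algorithm: 7^(log2(64)) = 7^6 = 117649 multiplications
Savings: 216000 - 117649 = 98351 multiplications

Standard: 216000 multiplications (60^3). Strassen: 117649 multiplications (7^6, after padding to 64x64). Strassen reduces 8 recursive multiplications to 7 at each level.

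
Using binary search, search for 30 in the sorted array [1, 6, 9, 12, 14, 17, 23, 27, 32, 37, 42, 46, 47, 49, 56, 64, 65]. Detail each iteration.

Binary search for 30 in [1, 6, 9, 12, 14, 17, 23, 27, 32, 37, 42, 46, 47, 49, 56, 64, 65]:

lo=0, hi=16, mid=8, arr[mid]=32 -> 32 > 30, search left half
lo=0, hi=7, mid=3, arr[mid]=12 -> 12 < 30, search right half
lo=4, hi=7, mid=5, arr[mid]=17 -> 17 < 30, search right half
lo=6, hi=7, mid=6, arr[mid]=23 -> 23 < 30, search right half
lo=7, hi=7, mid=7, arr[mid]=27 -> 27 < 30, search right half
lo=8 > hi=7, target 30 not found

Binary search determines that 30 is not in the array after 5 comparisons. The search space was exhausted without finding the target.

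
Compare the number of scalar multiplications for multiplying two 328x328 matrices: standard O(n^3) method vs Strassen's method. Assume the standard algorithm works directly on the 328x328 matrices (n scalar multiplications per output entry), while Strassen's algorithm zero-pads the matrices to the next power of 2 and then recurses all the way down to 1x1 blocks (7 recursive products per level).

Matrix multiplication for 328x328 matrices:

Strassen's algorithm requires power-of-2 dimensions. Pad 328x328 to 512x512 (next power of 2).

Standard algorithm: 328^3 = 35287552 multiplications
Strassen's algorithm: 7^(log2(512)) = 7^9 = 40353607 multiplications
Difference: 35287552 - 40353607 = -5066055 (Strassen uses MORE here due to padding overhead — for small or just-over-power-of-2 n, padding can outweigh the per-level savings)

Standard: 35287552 multiplications (328^3). Strassen: 40353607 multiplications (7^9, after padding to 512x512). Strassen reduces 8 recursive multiplications to 7 at each level.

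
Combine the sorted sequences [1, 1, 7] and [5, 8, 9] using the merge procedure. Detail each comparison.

Merging process:

Compare 1 vs 5: take 1 from left. Merged: [1]
Compare 1 vs 5: take 1 from left. Merged: [1, 1]
Compare 7 vs 5: take 5 from right. Merged: [1, 1, 5]
Compare 7 vs 8: take 7 from left. Merged: [1, 1, 5, 7]
Append remaining from right: [8, 9]. Merged: [1, 1, 5, 7, 8, 9]

Final merged array: [1, 1, 5, 7, 8, 9]
Total comparisons: 4

The merged array is [1, 1, 5, 7, 8, 9], requiring 4 comparisons. The merge step runs in O(n) time where n is the total number of elements.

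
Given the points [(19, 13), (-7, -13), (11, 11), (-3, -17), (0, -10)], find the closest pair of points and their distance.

Computing all pairwise distances among 5 points:

d((19, 13), (-7, -13)) = 36.7696
d((19, 13), (11, 11)) = 8.2462
d((19, 13), (-3, -17)) = 37.2022
d((19, 13), (0, -10)) = 29.8329
d((-7, -13), (11, 11)) = 30.0
d((-7, -13), (-3, -17)) = 5.6569 <-- minimum
d((-7, -13), (0, -10)) = 7.6158
d((11, 11), (-3, -17)) = 31.305
d((11, 11), (0, -10)) = 23.7065
d((-3, -17), (0, -10)) = 7.6158

Closest pair: (-7, -13) and (-3, -17) with distance 5.6569

The closest pair is (-7, -13) and (-3, -17) with Euclidean distance 5.6569. For 5 points, brute-force pairwise comparison is shown above. For large n, the divide-and-conquer algorithm (sort by x, recurse on halves, check the dividing strip) achieves O(n log n).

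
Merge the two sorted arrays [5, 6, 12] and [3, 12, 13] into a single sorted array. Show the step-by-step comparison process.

Merging process:

Compare 5 vs 3: take 3 from right. Merged: [3]
Compare 5 vs 12: take 5 from left. Merged: [3, 5]
Compare 6 vs 12: take 6 from left. Merged: [3, 5, 6]
Compare 12 vs 12: take 12 from left. Merged: [3, 5, 6, 12]
Append remaining from right: [12, 13]. Merged: [3, 5, 6, 12, 12, 13]

Final merged array: [3, 5, 6, 12, 12, 13]
Total comparisons: 4

The merged array is [3, 5, 6, 12, 12, 13], requiring 4 comparisons. The merge step runs in O(n) time where n is the total number of elements.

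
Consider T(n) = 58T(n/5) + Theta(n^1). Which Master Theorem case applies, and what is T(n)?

Master Theorem for T(n) = 58T(n/5) + O(n^1):

a = 58, b = 5, c = 1
log_b(a) = log_5(58) = 2.5229

Case 1: c = 1 < log_5(58) = 2.5229
T(n) = O(n^(log_5 58))

For T(n) = 58T(n/5) + O(n^1): log_5(58) = 2.5229. This is Case 1 of the Master Theorem (c < log_b(a), work dominated by leaves), giving O(n^(log_5 58)).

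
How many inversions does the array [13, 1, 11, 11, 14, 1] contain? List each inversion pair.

Finding inversions in [13, 1, 11, 11, 14, 1]:

(0, 1): arr[0]=13 > arr[1]=1
(0, 2): arr[0]=13 > arr[2]=11
(0, 3): arr[0]=13 > arr[3]=11
(0, 5): arr[0]=13 > arr[5]=1
(2, 5): arr[2]=11 > arr[5]=1
(3, 5): arr[3]=11 > arr[5]=1
(4, 5): arr[4]=14 > arr[5]=1

Total inversions: 7

The array has 7 inversion(s): (0,1), (0,2), (0,3), (0,5), (2,5), (3,5), (4,5). Each pair (i,j) satisfies i < j and arr[i] > arr[j].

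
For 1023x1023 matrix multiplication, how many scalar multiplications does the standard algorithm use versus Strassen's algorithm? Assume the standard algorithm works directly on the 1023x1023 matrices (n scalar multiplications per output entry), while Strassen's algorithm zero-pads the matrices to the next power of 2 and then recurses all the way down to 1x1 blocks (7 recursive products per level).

Matrix multiplication for 1023x1023 matrices:

Strassen's algorithm requires power-of-2 dimensions. Pad 1023x1023 to 1024x1024 (next power of 2).

Standard algorithm: 1023^3 = 1070599167 multiplications
Strassen's algorithm: 7^(log2(1024)) = 7^10 = 282475249 multiplications
Savings: 1070599167 - 282475249 = 788123918 multiplications

Standard: 1070599167 multiplications (1023^3). Strassen: 282475249 multiplications (7^10, after padding to 1024x1024). Strassen reduces 8 recursive multiplications to 7 at each level.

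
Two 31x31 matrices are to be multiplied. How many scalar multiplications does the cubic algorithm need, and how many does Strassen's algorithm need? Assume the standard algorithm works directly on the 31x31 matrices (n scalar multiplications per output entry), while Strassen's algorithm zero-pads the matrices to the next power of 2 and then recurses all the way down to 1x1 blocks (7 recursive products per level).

Matrix multiplication for 31x31 matrices:

Strassen's algorithm requires power-of-2 dimensions. Pad 31x31 to 32x32 (next power of 2).

Standard algorithm: 31^3 = 29791 multiplications
Strassen's algorithm: 7^(log2(32)) = 7^5 = 16807 multiplications
Savings: 29791 - 16807 = 12984 multiplications

Standard: 29791 multiplications (31^3). Strassen: 16807 multiplications (7^5, after padding to 32x32). Strassen reduces 8 recursive multiplications to 7 at each level.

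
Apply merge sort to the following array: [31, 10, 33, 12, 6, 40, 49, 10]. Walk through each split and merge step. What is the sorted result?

Merge sort trace:

Split: [31, 10, 33, 12, 6, 40, 49, 10] -> [31, 10, 33, 12] and [6, 40, 49, 10]
  Split: [31, 10, 33, 12] -> [31, 10] and [33, 12]
    Split: [31, 10] -> [31] and [10]
    Merge: [31] + [10] -> [10, 31]
    Split: [33, 12] -> [33] and [12]
    Merge: [33] + [12] -> [12, 33]
  Merge: [10, 31] + [12, 33] -> [10, 12, 31, 33]
  Split: [6, 40, 49, 10] -> [6, 40] and [49, 10]
    Split: [6, 40] -> [6] and [40]
    Merge: [6] + [40] -> [6, 40]
    Split: [49, 10] -> [49] and [10]
    Merge: [49] + [10] -> [10, 49]
  Merge: [6, 40] + [10, 49] -> [6, 10, 40, 49]
Merge: [10, 12, 31, 33] + [6, 10, 40, 49] -> [6, 10, 10, 12, 31, 33, 40, 49]

Final sorted array: [6, 10, 10, 12, 31, 33, 40, 49]

The merge sort proceeds by recursively splitting the array and merging sorted halves.
After all merges, the sorted array is [6, 10, 10, 12, 31, 33, 40, 49].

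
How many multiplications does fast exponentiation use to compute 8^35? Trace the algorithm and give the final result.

Computing 8^35 by squaring (build up from 8^1; each line after the first costs one multiplication):

8^1 = 8
8^2 = (8^1)^2 = 8^2 = 64
8^4 = (8^2)^2 = 64^2 = 4096
8^8 = (8^4)^2 = 4096^2 = 16777216
8^16 = (8^8)^2 = 16777216^2 = 281474976710656
8^17 = 8 * 8^16 = 8 * 281474976710656 = 2251799813685248
8^34 = (8^17)^2 = 2251799813685248^2 = 5070602400912917605986812821504
8^35 = 8 * 8^34 = 8 * 5070602400912917605986812821504 = 40564819207303340847894502572032

Result: 40564819207303340847894502572032
Multiplications needed: 7 (7 lines after 8^1)

8^35 = 40564819207303340847894502572032. Using exponentiation by squaring, this requires 7 multiplications. The key idea: if the exponent is even, square the half-power; if odd, multiply by the base once.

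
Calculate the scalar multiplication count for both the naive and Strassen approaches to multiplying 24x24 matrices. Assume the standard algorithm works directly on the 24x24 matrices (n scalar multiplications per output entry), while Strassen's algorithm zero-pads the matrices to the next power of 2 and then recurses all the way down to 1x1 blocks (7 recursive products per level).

Matrix multiplication for 24x24 matrices:

Strassen's algorithm requires power-of-2 dimensions. Pad 24x24 to 32x32 (next power of 2).

Standard algorithm: 24^3 = 13824 multiplications
Strassen's algorithm: 7^(log2(32)) = 7^5 = 16807 multiplications
Difference: 13824 - 16807 = -2983 (Strassen uses MORE here due to padding overhead — for small or just-over-power-of-2 n, padding can outweigh the per-level savings)

Standard: 13824 multiplications (24^3). Strassen: 16807 multiplications (7^5, after padding to 32x32). Strassen reduces 8 recursive multiplications to 7 at each level.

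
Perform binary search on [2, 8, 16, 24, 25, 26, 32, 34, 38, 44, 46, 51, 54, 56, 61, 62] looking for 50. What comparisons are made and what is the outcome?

Binary search for 50 in [2, 8, 16, 24, 25, 26, 32, 34, 38, 44, 46, 51, 54, 56, 61, 62]:

lo=0, hi=15, mid=7, arr[mid]=34 -> 34 < 50, search right half
lo=8, hi=15, mid=11, arr[mid]=51 -> 51 > 50, search left half
lo=8, hi=10, mid=9, arr[mid]=44 -> 44 < 50, search right half
lo=10, hi=10, mid=10, arr[mid]=46 -> 46 < 50, search right half
lo=11 > hi=10, target 50 not found

Binary search determines that 50 is not in the array after 4 comparisons. The search space was exhausted without finding the target.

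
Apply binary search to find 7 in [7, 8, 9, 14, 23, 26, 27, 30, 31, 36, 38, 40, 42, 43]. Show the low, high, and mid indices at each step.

Binary search for 7 in [7, 8, 9, 14, 23, 26, 27, 30, 31, 36, 38, 40, 42, 43]:

lo=0, hi=13, mid=6, arr[mid]=27 -> 27 > 7, search left half
lo=0, hi=5, mid=2, arr[mid]=9 -> 9 > 7, search left half
lo=0, hi=1, mid=0, arr[mid]=7 -> Found target at index 0!

Binary search finds 7 at index 0 after 3 comparisons. The search repeatedly halves the search space by comparing with the middle element.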